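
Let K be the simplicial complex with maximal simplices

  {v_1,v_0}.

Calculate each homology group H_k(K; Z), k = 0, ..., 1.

H_0 ≅ Z,  H_1 = 0.

Order the vertices as v_0 < v_1. Listing each simplex with vertices in this order, K has dimension 1 with simplices:

  0-simplices (2): [v_0], [v_1]
  1-simplices (1): [v_0,v_1]

so the chain groups are C_0 ≅ Z^2, C_1 ≅ Z^1.

∂_1: C_1 → C_0 is given by ∂[p,q] = [q] − [p].
The resulting 2×1 matrix has rank 1, and its Smith normal form has invariant factors (1).

Now H_k = ker ∂_k / im ∂_{k+1}, so:

  H_0: rank C_0 − rank ∂_1 = 2 − 1 = 1, and the invariant factors of ∂_1 are all 1, so H_0 ≅ Z.
  H_1: rank ker ∂_1 − rank ∂_2 = (1 − 1) − 0 = 0, and there is no ∂_2, so H_1 ≅ 0.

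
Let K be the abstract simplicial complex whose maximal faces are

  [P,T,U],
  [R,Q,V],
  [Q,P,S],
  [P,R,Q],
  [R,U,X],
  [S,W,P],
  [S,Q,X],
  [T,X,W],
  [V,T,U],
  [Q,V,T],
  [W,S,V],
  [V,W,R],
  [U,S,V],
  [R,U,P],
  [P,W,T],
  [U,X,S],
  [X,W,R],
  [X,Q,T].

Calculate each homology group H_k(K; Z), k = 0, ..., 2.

H_0 ≅ Z,  H_1 ≅ Z^2,  H_2 ≅ Z.

K has 9 vertices, 27 edges, 18 triangles.
rank ∂_0 = 0, rank ∂_1 = 8 ⇒ b_0 = 9 − 0 − 8 = 1; all invariant factors of ∂_1 are 1 so no torsion. So H_0 ≅ Z.
rank ∂_1 = 8, rank ∂_2 = 17 ⇒ b_1 = 27 − 8 − 17 = 2; all invariant factors of ∂_2 are 1 so no torsion. So H_1 ≅ Z^2.
rank ∂_2 = 17, rank ∂_3 = 0 ⇒ b_2 = 18 − 17 − 0 = 1. So H_2 ≅ Z.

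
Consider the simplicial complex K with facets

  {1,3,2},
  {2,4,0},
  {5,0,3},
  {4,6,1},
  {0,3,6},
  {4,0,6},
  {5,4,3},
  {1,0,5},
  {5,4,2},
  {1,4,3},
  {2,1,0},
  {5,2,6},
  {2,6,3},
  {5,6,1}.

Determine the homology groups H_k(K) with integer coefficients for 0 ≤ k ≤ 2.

K has 7 vertices, 21 edges, 14 triangles.
rank ∂_0 = 0, rank ∂_1 = 6 ⇒ b_0 = 7 − 0 − 6 = 1; all invariant factors of ∂_1 are 1 so no torsion. So H_0 = Z.
rank ∂_1 = 6, rank ∂_2 = 13 ⇒ b_1 = 21 − 6 − 13 = 2; all invariant factors of ∂_2 are 1 so no torsion. So H_1 = Z^2.
rank ∂_2 = 13, rank ∂_3 = 0 ⇒ b_2 = 14 − 13 − 0 = 1. So H_2 = Z.

H_0 = Z,  H_1 = Z^2,  H_2 = Z.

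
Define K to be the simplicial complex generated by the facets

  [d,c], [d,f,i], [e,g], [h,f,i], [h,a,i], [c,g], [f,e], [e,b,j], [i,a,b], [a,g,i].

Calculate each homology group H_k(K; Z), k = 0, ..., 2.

K has 10 vertices, 18 edges, 6 triangles.
rank ∂_0 = 0, rank ∂_1 = 9 ⇒ b_0 = 10 − 0 − 9 = 1; all invariant factors of ∂_1 are 1 so no torsion. So H_0 = Z.
rank ∂_1 = 9, rank ∂_2 = 6 ⇒ b_1 = 18 − 9 − 6 = 3; all invariant factors of ∂_2 are 1 so no torsion. So H_1 = Z^3.
rank ∂_2 = 6, rank ∂_3 = 0 ⇒ b_2 = 6 − 6 − 0 = 0. So H_2 = 0.

H_0 ≅ Z,  H_1 ≅ Z^3,  H_2 = 0.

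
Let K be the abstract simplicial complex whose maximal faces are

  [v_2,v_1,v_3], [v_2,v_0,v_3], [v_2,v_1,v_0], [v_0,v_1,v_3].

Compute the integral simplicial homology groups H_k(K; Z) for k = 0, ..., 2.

Take the total order v_0 < v_1 < v_2 < v_3 on the vertex set. Then K (dimension 2) consists of the simplices:

  0-simplices (4): [v_0], [v_1], [v_2], [v_3]
  1-simplices (6): [v_0,v_1], [v_0,v_2], [v_0,v_3], [v_1,v_2], [v_1,v_3], [v_2,v_3]
  2-simplices (4): [v_0,v_1,v_2], [v_0,v_1,v_3], [v_0,v_2,v_3], [v_1,v_2,v_3]

Hence C_0 ≅ Z^4, C_1 ≅ Z^6, C_2 ≅ Z^4.

∂_1: C_1 → C_0 maps an edge to its endpoints' difference, ∂[p,q] = q − p.
The 4×6 boundary matrix has rank 3 and Smith normal form diag(1,1,1).

Boundary ∂_2: C_2 → C_1 maps a triangle to the signed sum of its edges. For instance
  ∂[v_1,v_2,v_3] = [v_2,v_3] − [v_1,v_3] + [v_1,v_2],
  ∂[v_0,v_1,v_3] = [v_1,v_3] − [v_0,v_3] + [v_0,v_1].
As a 6×4 matrix over Z this has rank 3, with invariant factors (1,1,1).

Computing H_k = (kernel of ∂_k) / (image of ∂_{k+1}):

  H_0: rank C_0 − rank ∂_1 = 4 − 3 = 1, and the invariant factors of ∂_1 are all 1, so H_0 ≅ Z.
  H_1: rank ker ∂_1 − rank ∂_2 = (6 − 3) − 3 = 0, and the invariant factors of ∂_2 are all 1, so H_1 ≅ 0.
  H_2: rank ker ∂_2 − rank ∂_3 = (4 − 3) − 0 = 1, and there is no ∂_3, so H_2 ≅ Z.

H_0 = Z,  H_1 = 0,  H_2 = Z.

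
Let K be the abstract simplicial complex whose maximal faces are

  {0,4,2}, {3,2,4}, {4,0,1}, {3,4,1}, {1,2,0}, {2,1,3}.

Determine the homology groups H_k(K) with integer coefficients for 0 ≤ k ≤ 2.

Fix the vertex order 0 < 1 < 2 < 3 < 4 and write every simplex with vertices in increasing order. Then dim K = 2 and the simplices of K are:

  0-simplices (5): [0], [1], [2], [3], [4]
  1-simplices (9): [0,1], [0,2], [0,4], [1,2], [1,3], [1,4], [2,3], [2,4], [3,4]
  2-simplices (6): [0,1,2], [0,1,4], [0,2,4], [1,2,3], [1,3,4], [2,3,4]

so the chain groups are C_0 ≅ Z^5, C_1 ≅ Z^9, C_2 ≅ Z^6.

The boundary map ∂_1: C_1 → C_0 maps an edge to its endpoints' difference, ∂[p,q] = q − p. For instance
  ∂[1,2] = [2] − [1].
As a 5×9 matrix over Z this has rank 4, with invariant factors (1,1,1,1).

The boundary map ∂_2: C_2 → C_1 maps a triangle to the signed sum of its edges. For instance
  ∂[2,3,4] = [3,4] − [2,4] + [2,3],
  ∂[0,1,2] = [1,2] − [0,2] + [0,1].
The resulting 9×6 matrix has rank 5, and its Smith normal form has invariant factors (1,1,1,1,1).

From H_k ≅ ker(∂_k) / im(∂_{k+1}) we obtain:

  H_0: rank C_0 − rank ∂_1 = 5 − 4 = 1, and the invariant factors of ∂_1 are all 1, so H_0 = Z.
  H_1: rank ker ∂_1 − rank ∂_2 = (9 − 4) − 5 = 0, and the invariant factors of ∂_2 are all 1, so H_1 = 0.
  H_2: rank ker ∂_2 − rank ∂_3 = (6 − 5) − 0 = 1, and there is no ∂_3, so H_2 = Z.

As a check, the Euler characteristic is 5 − 9 + 6 = 2, which agrees with 1 − 0 + 1 = 2.

H_0 = Z,  H_1 = 0,  H_2 = Z.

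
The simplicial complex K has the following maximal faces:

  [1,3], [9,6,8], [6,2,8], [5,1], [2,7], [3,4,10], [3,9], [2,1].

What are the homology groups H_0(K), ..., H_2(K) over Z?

Fix the vertex order 1 < 2 < 3 < 4 < 5 < 6 < 7 < 8 < 9 < 10 and write every simplex with vertices in increasing order. Then dim K = 2 and the simplices of K are:

  0-simplices (10): [1], [2], [3], [4], [5], [6], [7], [8], [9], [10]
  1-simplices (13): [1,2], [1,3], [1,5], [2,6], [2,7], [2,8], [3,4], [3,9], [3,10], [4,10], [6,8], [6,9], [8,9]
  2-simplices (3): [2,6,8], [3,4,10], [6,8,9]

so the chain groups are C_0 ≅ Z^10, C_1 ≅ Z^13, C_2 ≅ Z^3.

Boundary ∂_1: C_1 → C_0 sends each edge [p,q] (with p < q) to q − p. For instance
  ∂[8,9] = [9] − [8].
This gives a 10×13 integer matrix of rank 9; reducing to Smith normal form yields diagonal entries (1,1,1,1,1,1,1,1,1).

∂_2: C_2 → C_1 acts by ∂[p,q,r] = [q,r] − [p,r] + [p,q]. For instance
  ∂[2,6,8] = [6,8] − [2,8] + [2,6],
  ∂[3,4,10] = [4,10] − [3,10] + [3,4].
This gives a 13×3 integer matrix of rank 3; reducing to Smith normal form yields diagonal entries (1,1,1).

Now H_k = ker ∂_k / im ∂_{k+1}, so:

  H_0: rank C_0 − rank ∂_1 = 10 − 9 = 1, and the invariant factors of ∂_1 are all 1, so H_0 ≅ Z.
  H_1: rank ker ∂_1 − rank ∂_2 = (13 − 9) − 3 = 1, and the invariant factors of ∂_2 are all 1, so H_1 ≅ Z.
  H_2: rank ker ∂_2 − rank ∂_3 = (3 − 3) − 0 = 0, and there is no ∂_3, so H_2 ≅ 0.

H_0 ≅ Z,  H_1 ≅ Z,  H_2 = 0.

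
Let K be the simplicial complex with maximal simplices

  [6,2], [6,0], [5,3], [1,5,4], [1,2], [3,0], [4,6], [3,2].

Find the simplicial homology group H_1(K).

Fix the vertex order 0 < 1 < 2 < 3 < 4 < 5 < 6 and write every simplex with vertices in increasing order. Then dim K = 2 and the simplices of K are:

  0-simplices (7): [0], [1], [2], [3], [4], [5], [6]
  1-simplices (10): [0,3], [0,6], [1,2], [1,4], [1,5], [2,3], [2,6], [3,5], [4,5], [4,6]
  2-simplices (1): [1,4,5]

giving chain groups C_0 ≅ Z^7, C_1 ≅ Z^10, C_2 ≅ Z^1.

∂_1: C_1 → C_0 maps an edge to its endpoints' difference, ∂[p,q] = q − p.
As a 7×10 matrix over Z this has rank 6, with invariant factors (1,1,1,1,1,1).

∂_2: C_2 → C_1 sends each 2-simplex [p,q,r] to [q,r] − [p,r] + [p,q]. For instance
  ∂[1,4,5] = [4,5] − [1,5] + [1,4].
As a 10×1 matrix over Z this has rank 1, with invariant factors (1).

From H_k ≅ ker(∂_k) / im(∂_{k+1}) we obtain:

  H_1: rank ker ∂_1 − rank ∂_2 = (10 − 6) − 1 = 3, and the invariant factors of ∂_2 are all 1, so H_1 = Z^3.

H_1 ≅ Z^3.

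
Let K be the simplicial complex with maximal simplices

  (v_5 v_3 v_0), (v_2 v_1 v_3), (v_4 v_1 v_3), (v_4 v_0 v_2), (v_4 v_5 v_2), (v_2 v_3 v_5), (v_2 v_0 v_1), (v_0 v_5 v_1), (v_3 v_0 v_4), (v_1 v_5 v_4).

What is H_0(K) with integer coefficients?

H_0 = Z.

Order the vertices as v_0 < v_1 < v_2 < v_3 < v_4 < v_5. Listing each simplex with vertices in this order, K has dimension 2 with simplices:

  0-simplices (6): [v_0], [v_1], [v_2], [v_3], [v_4], [v_5]
  1-simplices (15): (15 of them)
  2-simplices (10): [v_0,v_1,v_2], [v_0,v_1,v_5], [v_0,v_2,v_4], [v_0,v_3,v_4], [v_0,v_3,v_5], [v_1,v_2,v_3], [v_1,v_3,v_4], [v_1,v_4,v_5], [v_2,v_3,v_5], [v_2,v_4,v_5]

so the chain groups are C_0 ≅ Z^6, C_1 ≅ Z^15, C_2 ≅ Z^10.

∂_1: C_1 → C_0 is given by ∂[p,q] = [q] − [p].
The 6×15 boundary matrix has rank 5 and Smith normal form diag(1,1,1,1,1).

Boundary ∂_2: C_2 → C_1 acts by ∂[p,q,r] = [q,r] − [p,r] + [p,q]. For instance
  ∂[v_0,v_2,v_4] = [v_2,v_4] − [v_0,v_4] + [v_0,v_2],
  ∂[v_0,v_1,v_2] = [v_1,v_2] − [v_0,v_2] + [v_0,v_1].
The 15×10 boundary matrix has rank 10 and Smith normal form diag(1,1,1,1,1,1,1,1,1,2).

Computing H_k = (kernel of ∂_k) / (image of ∂_{k+1}):

  H_0: rank C_0 − rank ∂_1 = 6 − 5 = 1, and the invariant factors of ∂_1 are all 1, so H_0 = Z.

(K is a triangulation of the real projective plane RP^2.)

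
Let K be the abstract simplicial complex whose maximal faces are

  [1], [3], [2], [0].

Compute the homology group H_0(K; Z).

H_0 = Z^4.

Take the total order 0 < 1 < 2 < 3 on the vertex set. Then K (dimension 0) consists of the simplices:

  0-simplices (4): [0], [1], [2], [3]

Hence C_0 ≅ Z^4.

From H_k ≅ ker(∂_k) / im(∂_{k+1}) we obtain:

  H_0: rank C_0 − rank ∂_1 = 4 − 0 = 4, and there is no ∂_1, so H_0 ≅ Z^4.

(K is a triangulation of a set of 4 points.)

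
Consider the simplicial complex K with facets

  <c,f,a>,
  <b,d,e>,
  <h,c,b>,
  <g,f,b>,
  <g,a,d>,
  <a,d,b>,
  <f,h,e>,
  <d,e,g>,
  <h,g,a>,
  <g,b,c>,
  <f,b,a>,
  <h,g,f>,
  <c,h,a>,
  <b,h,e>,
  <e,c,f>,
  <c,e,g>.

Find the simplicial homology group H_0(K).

H_0 = Z.

Fix the vertex order a < b < c < d < e < f < g < h and write every simplex with vertices in increasing order. Then dim K = 2 and the simplices of K are:

  0-simplices (8): a, b, c, d, e, f, g, h
  1-simplices (24): ab, ac, ad, af, ag, ah, bc, bd, be, bf, bg, bh, ce, cf, cg, ch, de, dg, ef, eg, eh, fg, fh, gh
  2-simplices (16): abd, abf, acf, ach, adg, agh, bcg, bch, bde, beh, bfg, cef, ceg, deg, efh, fgh

so the chain groups are C_0 ≅ Z^8, C_1 ≅ Z^24, C_2 ≅ Z^16.

Boundary ∂_1: C_1 → C_0 sends each edge [p,q] (with p < q) to q − p.
As a 8×24 matrix over Z this has rank 7, with invariant factors (1,1,1,1,1,1,1).

∂_2: C_2 → C_1 maps a triangle to the signed sum of its edges. For instance
  ∂fgh = gh − fh + fg,
  ∂abf = bf − af + ab.
This gives a 24×16 integer matrix of rank 15; reducing to Smith normal form yields diagonal entries (1,1,1,1,1,1,1,1,1,1,1,1,1,1,1).

From H_k ≅ ker(∂_k) / im(∂_{k+1}) we obtain:

  H_0: rank C_0 − rank ∂_1 = 8 − 7 = 1, and the invariant factors of ∂_1 are all 1, so H_0 = Z.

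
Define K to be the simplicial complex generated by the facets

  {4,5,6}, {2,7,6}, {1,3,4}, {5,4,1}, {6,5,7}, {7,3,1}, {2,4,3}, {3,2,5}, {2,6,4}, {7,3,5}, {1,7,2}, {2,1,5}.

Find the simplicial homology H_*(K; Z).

H_0 = Z,  H_1 = Z/2Z,  H_2 = 0.

Order the vertices as 1 < 2 < 3 < 4 < 5 < 6 < 7. Listing each simplex with vertices in this order, K has dimension 2 with simplices:

  0-simplices (7): [1], [2], [3], [4], [5], [6], [7]
  1-simplices (18): [1,2], [1,3], [1,4], [1,5], [1,7], [2,3], [2,4], [2,5], [2,6], [2,7], [3,4], [3,5], [3,7], [4,5], [4,6], [5,6], [5,7], [6,7]
  2-simplices (12): [1,2,5], [1,2,7], [1,3,4], [1,3,7], [1,4,5], [2,3,4], [2,3,5], [2,4,6], [2,6,7], [3,5,7], [4,5,6], [5,6,7]

Hence C_0 ≅ Z^7, C_1 ≅ Z^18, C_2 ≅ Z^12.

∂_1: C_1 → C_0 maps an edge to its endpoints' difference, ∂[p,q] = q − p. For instance
  ∂[3,7] = [7] − [3].
As a 7×18 matrix over Z this has rank 6, with invariant factors (1,1,1,1,1,1).

∂_2: C_2 → C_1 maps a triangle to the signed sum of its edges. For instance
  ∂[1,3,7] = [3,7] − [1,7] + [1,3],
  ∂[2,4,6] = [4,6] − [2,6] + [2,4].
The resulting 18×12 matrix has rank 12, and its Smith normal form has invariant factors (1,1,1,1,1,1,1,1,1,1,1,2).

Computing H_k = (kernel of ∂_k) / (image of ∂_{k+1}):

  H_0: rank C_0 − rank ∂_1 = 7 − 6 = 1, and the invariant factors of ∂_1 are all 1, so H_0 ≅ Z.
  H_1: rank ker ∂_1 − rank ∂_2 = (18 − 6) − 12 = 0, and ∂_2 has invariant factor 2 > 1, so H_1 ≅ Z/2Z.
  H_2: rank ker ∂_2 − rank ∂_3 = (12 − 12) − 0 = 0, and there is no ∂_3, so H_2 ≅ 0.

As a check, the Euler characteristic is 7 − 18 + 12 = 1, which agrees with 1 − 0 + 0 = 1.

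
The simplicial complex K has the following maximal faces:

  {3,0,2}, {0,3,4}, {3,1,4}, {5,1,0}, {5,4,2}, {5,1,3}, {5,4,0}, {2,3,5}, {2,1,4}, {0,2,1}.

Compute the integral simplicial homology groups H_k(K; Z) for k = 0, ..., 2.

K has 6 vertices, 15 edges, 10 triangles.
rank ∂_0 = 0, rank ∂_1 = 5 ⇒ b_0 = 6 − 0 − 5 = 1; all invariant factors of ∂_1 are 1 so no torsion. So H_0 ≅ Z.
rank ∂_1 = 5, rank ∂_2 = 10 ⇒ b_1 = 15 − 5 − 10 = 0; ∂_2 has invariant factor(s) [2] giving torsion. So H_1 ≅ Z/2Z.
rank ∂_2 = 10, rank ∂_3 = 0 ⇒ b_2 = 10 − 10 − 0 = 0. So H_2 ≅ 0.

H_0 = Z,  H_1 = Z/2Z,  H_2 = 0.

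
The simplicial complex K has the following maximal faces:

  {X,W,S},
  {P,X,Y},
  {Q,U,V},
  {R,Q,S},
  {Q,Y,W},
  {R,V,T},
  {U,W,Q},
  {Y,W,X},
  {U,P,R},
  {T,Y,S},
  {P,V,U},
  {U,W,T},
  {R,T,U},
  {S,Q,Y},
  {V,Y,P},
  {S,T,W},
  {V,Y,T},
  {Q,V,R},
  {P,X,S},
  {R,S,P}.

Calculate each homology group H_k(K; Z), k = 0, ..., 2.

Take the total order P < Q < R < S < T < U < V < W < X < Y on the vertex set. Then K (dimension 2) consists of the simplices:

  0-simplices (10): P, Q, R, S, T, U, V, W, X, Y
  1-simplices (30): PR, PS, PU, PV, PX, PY, QR, QS, QU, QV, QW, QY, RS, RT, RU, RV, ST, SW, SX, SY, TU, TV, TW, TY, UV, UW, VY, WX, WY, XY
  2-simplices (20): PRS, PRU, PSX, PUV, PVY, PXY, QRS, QRV, QSY, QUV, QUW, QWY, RTU, RTV, STW, STY, SWX, TUW, TVY, WXY

giving chain groups C_0 ≅ Z^10, C_1 ≅ Z^30, C_2 ≅ Z^20.

The boundary map ∂_1: C_1 → C_0 is given by ∂[p,q] = [q] − [p].
The resulting 10×30 matrix has rank 9, and its Smith normal form has invariant factors (1,1,1,1,1,1,1,1,1).

The boundary map ∂_2: C_2 → C_1 acts by ∂[p,q,r] = [q,r] − [p,r] + [p,q]. For instance
  ∂PUV = UV − PV + PU,
  ∂RTU = TU − RU + RT.
The 30×20 boundary matrix has rank 20 and Smith normal form diag(1,1,1,1,1,1,1,1,1,1,1,1,1,1,1,1,1,1,1,2).

Reading off H_k = ker ∂_k / im ∂_{k+1}:

  H_0: rank C_0 − rank ∂_1 = 10 − 9 = 1, and the invariant factors of ∂_1 are all 1, so H_0 = Z.
  H_1: rank ker ∂_1 − rank ∂_2 = (30 − 9) − 20 = 1, and ∂_2 has invariant factor 2 > 1, so H_1 = Z ⊕ Z/2.
  H_2: rank ker ∂_2 − rank ∂_3 = (20 − 20) − 0 = 0, and there is no ∂_3, so H_2 = 0.

As a check, the Euler characteristic is 10 − 30 + 20 = 0, which agrees with 1 − 1 + 0 = 0.

H_0 ≅ Z,  H_1 ≅ Z ⊕ Z/2,  H_2 = 0.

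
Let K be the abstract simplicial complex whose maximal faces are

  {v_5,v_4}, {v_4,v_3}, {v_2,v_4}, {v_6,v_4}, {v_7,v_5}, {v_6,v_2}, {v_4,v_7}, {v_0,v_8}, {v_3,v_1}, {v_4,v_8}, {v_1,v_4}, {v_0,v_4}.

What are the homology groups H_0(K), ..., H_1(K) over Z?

K has 9 vertices, 12 edges.
rank ∂_0 = 0, rank ∂_1 = 8 ⇒ b_0 = 9 − 0 − 8 = 1; all invariant factors of ∂_1 are 1 so no torsion. So H_0 = Z.
rank ∂_1 = 8, rank ∂_2 = 0 ⇒ b_1 = 12 − 8 − 0 = 4. So H_1 = Z^4.

H_0 ≅ Z,  H_1 ≅ Z^4.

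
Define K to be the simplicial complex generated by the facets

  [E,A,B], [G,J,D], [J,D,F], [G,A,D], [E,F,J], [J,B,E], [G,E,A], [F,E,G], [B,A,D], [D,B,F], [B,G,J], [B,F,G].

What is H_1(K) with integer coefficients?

Take the total order A < B < D < E < F < G < J on the vertex set. Then K (dimension 2) consists of the simplices:

  0-simplices (7): A, B, D, E, F, G, J
  1-simplices (18): AB, AD, AE, AG, BD, BE, BF, BG, BJ, DF, DG, DJ, EF, EG, EJ, FG, FJ, GJ
  2-simplices (12): ABD, ABE, ADG, AEG, BDF, BEJ, BFG, BGJ, DFJ, DGJ, EFG, EFJ

giving chain groups C_0 ≅ Z^7, C_1 ≅ Z^18, C_2 ≅ Z^12.

Boundary ∂_1: C_1 → C_0 maps an edge to its endpoints' difference, ∂[p,q] = q − p.
As a 7×18 matrix over Z this has rank 6, with invariant factors (1,1,1,1,1,1).

Boundary ∂_2: C_2 → C_1 sends each 2-simplex [p,q,r] to [q,r] − [p,r] + [p,q]. For instance
  ∂DGJ = GJ − DJ + DG,
  ∂AEG = EG − AG + AE.
The resulting 18×12 matrix has rank 12, and its Smith normal form has invariant factors (1,1,1,1,1,1,1,1,1,1,1,2).

Now H_k = ker ∂_k / im ∂_{k+1}, so:

  H_1: rank ker ∂_1 − rank ∂_2 = (18 − 6) − 12 = 0, and ∂_2 has invariant factor 2 > 1, so H_1 = Z/2Z.

(K is a triangulation of the real projective plane RP^2.)

H_1 ≅ Z/2Z.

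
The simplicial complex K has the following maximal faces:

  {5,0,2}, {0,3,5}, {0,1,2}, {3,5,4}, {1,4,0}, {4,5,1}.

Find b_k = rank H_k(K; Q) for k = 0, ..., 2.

b_0 = 1, b_1 = 1, b_2 = 0.

K has 6 vertices, 12 edges, 6 triangles.
rank ∂_0 = 0, rank ∂_1 = 5 ⇒ b_0 = 6 − 0 − 5 = 1; all invariant factors of ∂_1 are 1 so no torsion. So H_0 = Z.
rank ∂_1 = 5, rank ∂_2 = 6 ⇒ b_1 = 12 − 5 − 6 = 1; all invariant factors of ∂_2 are 1 so no torsion. So H_1 = Z.
rank ∂_2 = 6, rank ∂_3 = 0 ⇒ b_2 = 6 − 6 − 0 = 0. So H_2 = 0.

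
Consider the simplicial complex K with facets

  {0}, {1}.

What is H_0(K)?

We work with the vertex ordering 0 < 1. The simplices of K, each written with vertices in increasing order, are:

  0-simplices (2): [0], [1]

Hence C_0 ≅ Z^2.

From H_k ≅ ker(∂_k) / im(∂_{k+1}) we obtain:

  H_0: rank C_0 − rank ∂_1 = 2 − 0 = 2, and there is no ∂_1, so H_0 ≅ Z^2.

H_0 = Z^2.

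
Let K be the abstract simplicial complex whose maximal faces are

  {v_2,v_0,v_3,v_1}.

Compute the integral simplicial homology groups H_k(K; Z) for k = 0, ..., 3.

Take the total order v_0 < v_1 < v_2 < v_3 on the vertex set. Then K (dimension 3) consists of the simplices:

  0-simplices (4): [v_0], [v_1], [v_2], [v_3]
  1-simplices (6): [v_0,v_1], [v_0,v_2], [v_0,v_3], [v_1,v_2], [v_1,v_3], [v_2,v_3]
  2-simplices (4): [v_0,v_1,v_2], [v_0,v_1,v_3], [v_0,v_2,v_3], [v_1,v_2,v_3]
  3-simplices (1): [v_0,v_1,v_2,v_3]

Hence C_0 ≅ Z^4, C_1 ≅ Z^6, C_2 ≅ Z^4, C_3 ≅ Z^1.

Boundary ∂_1: C_1 → C_0 is given by ∂[p,q] = [q] − [p].
This gives a 4×6 integer matrix of rank 3; reducing to Smith normal form yields diagonal entries (1,1,1).

The boundary map ∂_2: C_2 → C_1 sends each 2-simplex [p,q,r] to [q,r] − [p,r] + [p,q]. For instance
  ∂[v_0,v_1,v_3] = [v_1,v_3] − [v_0,v_3] + [v_0,v_1],
  ∂[v_0,v_1,v_2] = [v_1,v_2] − [v_0,v_2] + [v_0,v_1].
As a 6×4 matrix over Z this has rank 3, with invariant factors (1,1,1).

The boundary map ∂_3: C_3 → C_2 sends each 3-simplex σ to the alternating sum Σ_i (−1)^i (σ with its i-th vertex removed). For instance
  ∂[v_0,v_1,v_2,v_3] = [v_1,v_2,v_3] − [v_0,v_2,v_3] + [v_0,v_1,v_3] − [v_0,v_1,v_2].
This gives a 4×1 integer matrix of rank 1; reducing to Smith normal form yields diagonal entries (1).

From H_k ≅ ker(∂_k) / im(∂_{k+1}) we obtain:

  H_0: rank C_0 − rank ∂_1 = 4 − 3 = 1, and the invariant factors of ∂_1 are all 1, so H_0 = Z.
  H_1: rank ker ∂_1 − rank ∂_2 = (6 − 3) − 3 = 0, and the invariant factors of ∂_2 are all 1, so H_1 = 0.
  H_2: rank ker ∂_2 − rank ∂_3 = (4 − 3) − 1 = 0, and the invariant factors of ∂_3 are all 1, so H_2 = 0.
  H_3: rank ker ∂_3 − rank ∂_4 = (1 − 1) − 0 = 0, and there is no ∂_4, so H_3 = 0.

(K is a triangulation of the 3-simplex.)

H_0 = Z,  H_1 = 0,  H_2 = 0,  H_3 = 0.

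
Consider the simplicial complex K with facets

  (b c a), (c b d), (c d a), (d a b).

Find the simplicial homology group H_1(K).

H_1 = 0.

Fix the vertex order a < b < c < d and write every simplex with vertices in increasing order. Then dim K = 2 and the simplices of K are:

  0-simplices (4): a, b, c, d
  1-simplices (6): ab, ac, ad, bc, bd, cd
  2-simplices (4): abc, abd, acd, bcd

so the chain groups are C_0 ≅ Z^4, C_1 ≅ Z^6, C_2 ≅ Z^4.

∂_1: C_1 → C_0 is given by ∂[p,q] = [q] − [p].
As a 4×6 matrix over Z this has rank 3, with invariant factors (1,1,1).

Boundary ∂_2: C_2 → C_1 maps a triangle to the signed sum of its edges. For instance
  ∂abd = bd − ad + ab,
  ∂abc = bc − ac + ab.
The 6×4 boundary matrix has rank 3 and Smith normal form diag(1,1,1).

Computing H_k = (kernel of ∂_k) / (image of ∂_{k+1}):

  H_1: rank ker ∂_1 − rank ∂_2 = (6 − 3) − 3 = 0, and the invariant factors of ∂_2 are all 1, so H_1 ≅ 0.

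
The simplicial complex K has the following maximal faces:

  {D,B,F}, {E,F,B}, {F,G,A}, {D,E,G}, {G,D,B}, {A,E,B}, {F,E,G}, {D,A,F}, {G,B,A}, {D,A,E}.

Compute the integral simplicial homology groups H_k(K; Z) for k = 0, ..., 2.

H_0 ≅ Z,  H_1 ≅ Z/2,  H_2 = 0.

Take the total order A < B < D < E < F < G on the vertex set. Then K (dimension 2) consists of the simplices:

  0-simplices (6): A, B, D, E, F, G
  1-simplices (15): AB, AD, AE, AF, AG, BD, BE, BF, BG, DE, DF, DG, EF, EG, FG
  2-simplices (10): ABE, ABG, ADE, ADF, AFG, BDF, BDG, BEF, DEG, EFG

giving chain groups C_0 ≅ Z^6, C_1 ≅ Z^15, C_2 ≅ Z^10.

The boundary map ∂_1: C_1 → C_0 maps an edge to its endpoints' difference, ∂[p,q] = q − p. For instance
  ∂AD = D − A.
The resulting 6×15 matrix has rank 5, and its Smith normal form has invariant factors (1,1,1,1,1).

Boundary ∂_2: C_2 → C_1 sends each 2-simplex [p,q,r] to [q,r] − [p,r] + [p,q]. For instance
  ∂BDG = DG − BG + BD,
  ∂ABE = BE − AE + AB.
The resulting 15×10 matrix has rank 10, and its Smith normal form has invariant factors (1,1,1,1,1,1,1,1,1,2).

Reading off H_k = ker ∂_k / im ∂_{k+1}:

  H_0: rank C_0 − rank ∂_1 = 6 − 5 = 1, and the invariant factors of ∂_1 are all 1, so H_0 = Z.
  H_1: rank ker ∂_1 − rank ∂_2 = (15 − 5) − 10 = 0, and ∂_2 has invariant factor 2 > 1, so H_1 = Z/2.
  H_2: rank ker ∂_2 − rank ∂_3 = (10 − 10) − 0 = 0, and there is no ∂_3, so H_2 = 0.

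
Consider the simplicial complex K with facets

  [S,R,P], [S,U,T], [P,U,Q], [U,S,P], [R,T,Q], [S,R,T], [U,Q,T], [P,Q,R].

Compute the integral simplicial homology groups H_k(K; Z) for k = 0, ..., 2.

H_0 = Z,  H_1 = 0,  H_2 = Z.

We work with the vertex ordering P < Q < R < S < T < U. The simplices of K, each written with vertices in increasing order, are:

  0-simplices (6): P, Q, R, S, T, U
  1-simplices (12): PQ, PR, PS, PU, QR, QT, QU, RS, RT, ST, SU, TU
  2-simplices (8): PQR, PQU, PRS, PSU, QRT, QTU, RST, STU

Hence C_0 ≅ Z^6, C_1 ≅ Z^12, C_2 ≅ Z^8.

∂_1: C_1 → C_0 is given by ∂[p,q] = [q] − [p]. For instance
  ∂SU = U − S.
As a 6×12 matrix over Z this has rank 5, with invariant factors (1,1,1,1,1).

The boundary map ∂_2: C_2 → C_1 maps a triangle to the signed sum of its edges. For instance
  ∂PRS = RS − PS + PR,
  ∂PSU = SU − PU + PS.
This gives a 12×8 integer matrix of rank 7; reducing to Smith normal form yields diagonal entries (1,1,1,1,1,1,1).

Now H_k = ker ∂_k / im ∂_{k+1}, so:

  H_0: rank C_0 − rank ∂_1 = 6 − 5 = 1, and the invariant factors of ∂_1 are all 1, so H_0 ≅ Z.
  H_1: rank ker ∂_1 − rank ∂_2 = (12 − 5) − 7 = 0, and the invariant factors of ∂_2 are all 1, so H_1 ≅ 0.
  H_2: rank ker ∂_2 − rank ∂_3 = (8 − 7) − 0 = 1, and there is no ∂_3, so H_2 ≅ Z.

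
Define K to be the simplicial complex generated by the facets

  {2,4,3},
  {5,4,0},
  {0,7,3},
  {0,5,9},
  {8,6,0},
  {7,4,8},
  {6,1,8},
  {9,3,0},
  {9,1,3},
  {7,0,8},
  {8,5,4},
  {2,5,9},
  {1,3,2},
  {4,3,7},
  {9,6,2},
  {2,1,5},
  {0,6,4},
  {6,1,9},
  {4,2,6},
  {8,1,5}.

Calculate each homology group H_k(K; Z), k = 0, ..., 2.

H_0 ≅ Z,  H_1 ≅ Z ⊕ Z/2,  H_2 = 0.

Take the total order 0 < 1 < 2 < 3 < 4 < 5 < 6 < 7 < 8 < 9 on the vertex set. Then K (dimension 2) consists of the simplices:

  0-simplices (10): [0], [1], [2], [3], [4], [5], [6], [7], [8], [9]
  1-simplices (30): (30 of them)
  2-simplices (20): (20 of them)

giving chain groups C_0 ≅ Z^10, C_1 ≅ Z^30, C_2 ≅ Z^20.

The boundary map ∂_1: C_1 → C_0 is given by ∂[p,q] = [q] − [p]. For instance
  ∂[6,8] = [8] − [6].
As a 10×30 matrix over Z this has rank 9, with invariant factors (1,1,1,1,1,1,1,1,1).

The boundary map ∂_2: C_2 → C_1 maps a triangle to the signed sum of its edges. For instance
  ∂[0,4,6] = [4,6] − [0,6] + [0,4],
  ∂[0,7,8] = [7,8] − [0,8] + [0,7].
The resulting 30×20 matrix has rank 20, and its Smith normal form has invariant factors (1,1,1,1,1,1,1,1,1,1,1,1,1,1,1,1,1,1,1,2).

Now H_k = ker ∂_k / im ∂_{k+1}, so:

  H_0: rank C_0 − rank ∂_1 = 10 − 9 = 1, and the invariant factors of ∂_1 are all 1, so H_0 = Z.
  H_1: rank ker ∂_1 − rank ∂_2 = (30 − 9) − 20 = 1, and ∂_2 has invariant factor 2 > 1, so H_1 = Z ⊕ Z/2.
  H_2: rank ker ∂_2 − rank ∂_3 = (20 − 20) − 0 = 0, and there is no ∂_3, so H_2 = 0.

(K is a triangulation of the Klein bottle.)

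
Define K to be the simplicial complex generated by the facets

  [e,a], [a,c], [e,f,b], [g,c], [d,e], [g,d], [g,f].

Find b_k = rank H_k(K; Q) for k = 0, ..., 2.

Order the vertices as a < b < c < d < e < f < g. Listing each simplex with vertices in this order, K has dimension 2 with simplices:

  0-simplices (7): a, b, c, d, e, f, g
  1-simplices (9): ac, ae, be, bf, cg, de, dg, ef, fg
  2-simplices (1): bef

giving chain groups C_0 ≅ Z^7, C_1 ≅ Z^9, C_2 ≅ Z^1.

Boundary ∂_1: C_1 → C_0 sends each edge [p,q] (with p < q) to q − p. For instance
  ∂ae = e − a.
This gives a 7×9 integer matrix of rank 6; reducing to Smith normal form yields diagonal entries (1,1,1,1,1,1).

The boundary map ∂_2: C_2 → C_1 maps a triangle to the signed sum of its edges. For instance
  ∂bef = ef − bf + be.
This gives a 9×1 integer matrix of rank 1; reducing to Smith normal form yields diagonal entries (1).

From H_k ≅ ker(∂_k) / im(∂_{k+1}) we obtain:

  H_0: rank C_0 − rank ∂_1 = 7 − 6 = 1, and the invariant factors of ∂_1 are all 1, so H_0 = Z.
  H_1: rank ker ∂_1 − rank ∂_2 = (9 − 6) − 1 = 2, and the invariant factors of ∂_2 are all 1, so H_1 = Z^2.
  H_2: rank ker ∂_2 − rank ∂_3 = (1 − 1) − 0 = 0, and there is no ∂_3, so H_2 = 0.

Hence the Betti numbers are b_0 = 1, b_1 = 2, b_2 = 0.

b_0 = 1, b_1 = 2, b_2 = 0.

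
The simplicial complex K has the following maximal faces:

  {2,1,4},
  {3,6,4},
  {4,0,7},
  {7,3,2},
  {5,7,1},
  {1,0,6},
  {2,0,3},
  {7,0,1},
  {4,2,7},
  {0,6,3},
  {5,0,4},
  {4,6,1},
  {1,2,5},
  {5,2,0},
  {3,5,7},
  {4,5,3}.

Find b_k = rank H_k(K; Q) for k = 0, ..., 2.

b_0 = 1, b_1 = 2, b_2 = 1.

Order the vertices as 0 < 1 < 2 < 3 < 4 < 5 < 6 < 7. Listing each simplex with vertices in this order, K has dimension 2 with simplices:

  0-simplices (8): [0], [1], [2], [3], [4], [5], [6], [7]
  1-simplices (24): (24 of them)
  2-simplices (16): [0,1,6], [0,1,7], [0,2,3], [0,2,5], [0,3,6], [0,4,5], [0,4,7], [1,2,4], [1,2,5], [1,4,6], [1,5,7], [2,3,7], [2,4,7], [3,4,5], [3,4,6], [3,5,7]

Hence C_0 ≅ Z^8, C_1 ≅ Z^24, C_2 ≅ Z^16.

The boundary map ∂_1: C_1 → C_0 sends each edge [p,q] (with p < q) to q − p.
The resulting 8×24 matrix has rank 7, and its Smith normal form has invariant factors (1,1,1,1,1,1,1).

∂_2: C_2 → C_1 acts by ∂[p,q,r] = [q,r] − [p,r] + [p,q]. For instance
  ∂[1,2,4] = [2,4] − [1,4] + [1,2],
  ∂[3,4,5] = [4,5] − [3,5] + [3,4].
The 24×16 boundary matrix has rank 15 and Smith normal form diag(1,1,1,1,1,1,1,1,1,1,1,1,1,1,1).

From H_k ≅ ker(∂_k) / im(∂_{k+1}) we obtain:

  H_0: rank C_0 − rank ∂_1 = 8 − 7 = 1, and the invariant factors of ∂_1 are all 1, so H_0 ≅ Z.
  H_1: rank ker ∂_1 − rank ∂_2 = (24 − 7) − 15 = 2, and the invariant factors of ∂_2 are all 1, so H_1 ≅ Z^2.
  H_2: rank ker ∂_2 − rank ∂_3 = (16 − 15) − 0 = 1, and there is no ∂_3, so H_2 ≅ Z.

Hence the Betti numbers are b_0 = 1, b_1 = 2, b_2 = 1.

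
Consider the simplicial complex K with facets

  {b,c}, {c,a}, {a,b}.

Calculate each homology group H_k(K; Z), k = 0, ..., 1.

H_0 ≅ Z,  H_1 ≅ Z.

Order the vertices as a < b < c. Listing each simplex with vertices in this order, K has dimension 1 with simplices:

  0-simplices (3): a, b, c
  1-simplices (3): ab, ac, bc

so the chain groups are C_0 ≅ Z^3, C_1 ≅ Z^3.

The boundary map ∂_1: C_1 → C_0 sends each edge [p,q] (with p < q) to q − p.
This gives a 3×3 integer matrix of rank 2; reducing to Smith normal form yields diagonal entries (1,1).

Reading off H_k = ker ∂_k / im ∂_{k+1}:

  H_0: rank C_0 − rank ∂_1 = 3 − 2 = 1, and the invariant factors of ∂_1 are all 1, so H_0 = Z.
  H_1: rank ker ∂_1 − rank ∂_2 = (3 − 2) − 0 = 1, and there is no ∂_2, so H_1 = Z.

(K is a triangulation of the circle S^1.)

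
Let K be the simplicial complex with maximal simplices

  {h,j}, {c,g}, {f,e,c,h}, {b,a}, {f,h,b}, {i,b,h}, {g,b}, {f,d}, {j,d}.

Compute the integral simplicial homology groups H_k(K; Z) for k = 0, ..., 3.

H_0 ≅ Z,  H_1 ≅ Z^2,  H_2 = 0,  H_3 = 0.

K has 10 vertices, 16 edges, 6 triangles, 1 3-simplex.
rank ∂_0 = 0, rank ∂_1 = 9 ⇒ b_0 = 10 − 0 − 9 = 1; all invariant factors of ∂_1 are 1 so no torsion. So H_0 = Z.
rank ∂_1 = 9, rank ∂_2 = 5 ⇒ b_1 = 16 − 9 − 5 = 2; all invariant factors of ∂_2 are 1 so no torsion. So H_1 = Z^2.
rank ∂_2 = 5, rank ∂_3 = 1 ⇒ b_2 = 6 − 5 − 1 = 0; all invariant factors of ∂_3 are 1 so no torsion. So H_2 = 0.
rank ∂_3 = 1, rank ∂_4 = 0 ⇒ b_3 = 1 − 1 − 0 = 0. So H_3 = 0.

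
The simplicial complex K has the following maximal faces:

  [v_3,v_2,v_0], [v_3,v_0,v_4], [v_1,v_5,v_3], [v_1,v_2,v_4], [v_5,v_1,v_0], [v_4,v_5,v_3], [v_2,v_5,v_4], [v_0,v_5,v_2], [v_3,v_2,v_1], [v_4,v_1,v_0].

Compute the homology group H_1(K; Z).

H_1 ≅ Z/2Z.

Fix the vertex order v_0 < v_1 < v_2 < v_3 < v_4 < v_5 and write every simplex with vertices in increasing order. Then dim K = 2 and the simplices of K are:

  0-simplices (6): [v_0], [v_1], [v_2], [v_3], [v_4], [v_5]
  1-simplices (15): (15 of them)
  2-simplices (10): [v_0,v_1,v_4], [v_0,v_1,v_5], [v_0,v_2,v_3], [v_0,v_2,v_5], [v_0,v_3,v_4], [v_1,v_2,v_3], [v_1,v_2,v_4], [v_1,v_3,v_5], [v_2,v_4,v_5], [v_3,v_4,v_5]

Hence C_0 ≅ Z^6, C_1 ≅ Z^15, C_2 ≅ Z^10.

Boundary ∂_1: C_1 → C_0 sends each edge [p,q] (with p < q) to q − p. For instance
  ∂[v_0,v_1] = [v_1] − [v_0].
The 6×15 boundary matrix has rank 5 and Smith normal form diag(1,1,1,1,1).

Boundary ∂_2: C_2 → C_1 maps a triangle to the signed sum of its edges. For instance
  ∂[v_0,v_2,v_5] = [v_2,v_5] − [v_0,v_5] + [v_0,v_2],
  ∂[v_1,v_2,v_4] = [v_2,v_4] − [v_1,v_4] + [v_1,v_2].
This gives a 15×10 integer matrix of rank 10; reducing to Smith normal form yields diagonal entries (1,1,1,1,1,1,1,1,1,2).

Now H_k = ker ∂_k / im ∂_{k+1}, so:

  H_1: rank ker ∂_1 − rank ∂_2 = (15 − 5) − 10 = 0, and ∂_2 has invariant factor 2 > 1, so H_1 = Z/2Z.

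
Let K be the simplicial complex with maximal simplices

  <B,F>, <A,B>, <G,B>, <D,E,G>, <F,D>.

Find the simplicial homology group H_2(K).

K has 6 vertices, 7 edges, 1 triangle.
rank ∂_2 = 1, rank ∂_3 = 0 ⇒ b_2 = 1 − 1 − 0 = 0. So H_2 ≅ 0.

H_2 = 0.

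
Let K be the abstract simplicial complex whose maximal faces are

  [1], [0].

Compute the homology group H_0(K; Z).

Fix the vertex order 0 < 1 and write every simplex with vertices in increasing order. Then dim K = 0 and the simplices of K are:

  0-simplices (2): [0], [1]

so the chain groups are C_0 ≅ Z^2.

From H_k ≅ ker(∂_k) / im(∂_{k+1}) we obtain:

  H_0: rank C_0 − rank ∂_1 = 2 − 0 = 2, and there is no ∂_1, so H_0 = Z^2.

H_0 ≅ Z^2.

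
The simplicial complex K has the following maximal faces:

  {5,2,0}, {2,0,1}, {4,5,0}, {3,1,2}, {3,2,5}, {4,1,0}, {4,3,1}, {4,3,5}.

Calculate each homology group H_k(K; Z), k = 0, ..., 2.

H_0 ≅ Z,  H_1 = 0,  H_2 ≅ Z.

Order the vertices as 0 < 1 < 2 < 3 < 4 < 5. Listing each simplex with vertices in this order, K has dimension 2 with simplices:

  0-simplices (6): [0], [1], [2], [3], [4], [5]
  1-simplices (12): [0,1], [0,2], [0,4], [0,5], [1,2], [1,3], [1,4], [2,3], [2,5], [3,4], [3,5], [4,5]
  2-simplices (8): [0,1,2], [0,1,4], [0,2,5], [0,4,5], [1,2,3], [1,3,4], [2,3,5], [3,4,5]

Hence C_0 ≅ Z^6, C_1 ≅ Z^12, C_2 ≅ Z^8.

∂_1: C_1 → C_0 is given by ∂[p,q] = [q] − [p].
The 6×12 boundary matrix has rank 5 and Smith normal form diag(1,1,1,1,1).

The boundary map ∂_2: C_2 → C_1 sends each 2-simplex [p,q,r] to [q,r] − [p,r] + [p,q]. For instance
  ∂[3,4,5] = [4,5] − [3,5] + [3,4],
  ∂[1,3,4] = [3,4] − [1,4] + [1,3].
The 12×8 boundary matrix has rank 7 and Smith normal form diag(1,1,1,1,1,1,1).

Computing H_k = (kernel of ∂_k) / (image of ∂_{k+1}):

  H_0: rank C_0 − rank ∂_1 = 6 − 5 = 1, and the invariant factors of ∂_1 are all 1, so H_0 = Z.
  H_1: rank ker ∂_1 − rank ∂_2 = (12 − 5) − 7 = 0, and the invariant factors of ∂_2 are all 1, so H_1 = 0.
  H_2: rank ker ∂_2 − rank ∂_3 = (8 − 7) − 0 = 1, and there is no ∂_3, so H_2 = Z.

As a check, the Euler characteristic is 6 − 12 + 8 = 2, which agrees with 1 − 0 + 1 = 2.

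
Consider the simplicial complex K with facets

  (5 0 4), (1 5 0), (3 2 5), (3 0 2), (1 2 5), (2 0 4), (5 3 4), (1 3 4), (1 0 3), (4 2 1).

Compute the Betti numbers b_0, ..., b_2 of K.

b_0 = 1, b_1 = 0, b_2 = 0.

Fix the vertex order 0 < 1 < 2 < 3 < 4 < 5 and write every simplex with vertices in increasing order. Then dim K = 2 and the simplices of K are:

  0-simplices (6): [0], [1], [2], [3], [4], [5]
  1-simplices (15): [0,1], [0,2], [0,3], [0,4], [0,5], [1,2], [1,3], [1,4], [1,5], [2,3], [2,4], [2,5], [3,4], [3,5], [4,5]
  2-simplices (10): [0,1,3], [0,1,5], [0,2,3], [0,2,4], [0,4,5], [1,2,4], [1,2,5], [1,3,4], [2,3,5], [3,4,5]

Hence C_0 ≅ Z^6, C_1 ≅ Z^15, C_2 ≅ Z^10.

The boundary map ∂_1: C_1 → C_0 maps an edge to its endpoints' difference, ∂[p,q] = q − p. For instance
  ∂[2,3] = [3] − [2].
As a 6×15 matrix over Z this has rank 5, with invariant factors (1,1,1,1,1).

∂_2: C_2 → C_1 maps a triangle to the signed sum of its edges. For instance
  ∂[1,2,5] = [2,5] − [1,5] + [1,2],
  ∂[1,2,4] = [2,4] − [1,4] + [1,2].
As a 15×10 matrix over Z this has rank 10, with invariant factors (1,1,1,1,1,1,1,1,1,2).

Now H_k = ker ∂_k / im ∂_{k+1}, so:

  H_0: rank C_0 − rank ∂_1 = 6 − 5 = 1, and the invariant factors of ∂_1 are all 1, so H_0 ≅ Z.
  H_1: rank ker ∂_1 − rank ∂_2 = (15 − 5) − 10 = 0, and ∂_2 has invariant factor 2 > 1, so H_1 ≅ Z_2.
  H_2: rank ker ∂_2 − rank ∂_3 = (10 − 10) − 0 = 0, and there is no ∂_3, so H_2 ≅ 0.

(K is a triangulation of the real projective plane RP^2.)

Hence the Betti numbers are b_0 = 1, b_1 = 0, b_2 = 0.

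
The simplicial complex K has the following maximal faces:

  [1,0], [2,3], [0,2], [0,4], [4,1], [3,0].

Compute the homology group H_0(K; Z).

H_0 ≅ Z.

Take the total order 0 < 1 < 2 < 3 < 4 on the vertex set. Then K (dimension 1) consists of the simplices:

  0-simplices (5): [0], [1], [2], [3], [4]
  1-simplices (6): [0,1], [0,2], [0,3], [0,4], [1,4], [2,3]

giving chain groups C_0 ≅ Z^5, C_1 ≅ Z^6.

The boundary map ∂_1: C_1 → C_0 maps an edge to its endpoints' difference, ∂[p,q] = q − p.
The resulting 5×6 matrix has rank 4, and its Smith normal form has invariant factors (1,1,1,1).

Now H_k = ker ∂_k / im ∂_{k+1}, so:

  H_0: rank C_0 − rank ∂_1 = 5 − 4 = 1, and the invariant factors of ∂_1 are all 1, so H_0 ≅ Z.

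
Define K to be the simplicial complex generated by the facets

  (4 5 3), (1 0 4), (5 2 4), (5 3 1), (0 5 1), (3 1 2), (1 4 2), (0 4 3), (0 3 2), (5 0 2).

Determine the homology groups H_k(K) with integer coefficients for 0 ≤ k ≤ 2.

H_0 = Z,  H_1 = Z/2Z,  H_2 = 0.

Fix the vertex order 0 < 1 < 2 < 3 < 4 < 5 and write every simplex with vertices in increasing order. Then dim K = 2 and the simplices of K are:

  0-simplices (6): [0], [1], [2], [3], [4], [5]
  1-simplices (15): [0,1], [0,2], [0,3], [0,4], [0,5], [1,2], [1,3], [1,4], [1,5], [2,3], [2,4], [2,5], [3,4], [3,5], [4,5]
  2-simplices (10): [0,1,4], [0,1,5], [0,2,3], [0,2,5], [0,3,4], [1,2,3], [1,2,4], [1,3,5], [2,4,5], [3,4,5]

Hence C_0 ≅ Z^6, C_1 ≅ Z^15, C_2 ≅ Z^10.

∂_1: C_1 → C_0 is given by ∂[p,q] = [q] − [p].
As a 6×15 matrix over Z this has rank 5, with invariant factors (1,1,1,1,1).

Boundary ∂_2: C_2 → C_1 sends each 2-simplex [p,q,r] to [q,r] − [p,r] + [p,q]. For instance
  ∂[3,4,5] = [4,5] − [3,5] + [3,4],
  ∂[1,2,4] = [2,4] − [1,4] + [1,2].
This gives a 15×10 integer matrix of rank 10; reducing to Smith normal form yields diagonal entries (1,1,1,1,1,1,1,1,1,2).

Computing H_k = (kernel of ∂_k) / (image of ∂_{k+1}):

  H_0: rank C_0 − rank ∂_1 = 6 − 5 = 1, and the invariant factors of ∂_1 are all 1, so H_0 ≅ Z.
  H_1: rank ker ∂_1 − rank ∂_2 = (15 − 5) − 10 = 0, and ∂_2 has invariant factor 2 > 1, so H_1 ≅ Z/2Z.
  H_2: rank ker ∂_2 − rank ∂_3 = (10 − 10) − 0 = 0, and there is no ∂_3, so H_2 ≅ 0.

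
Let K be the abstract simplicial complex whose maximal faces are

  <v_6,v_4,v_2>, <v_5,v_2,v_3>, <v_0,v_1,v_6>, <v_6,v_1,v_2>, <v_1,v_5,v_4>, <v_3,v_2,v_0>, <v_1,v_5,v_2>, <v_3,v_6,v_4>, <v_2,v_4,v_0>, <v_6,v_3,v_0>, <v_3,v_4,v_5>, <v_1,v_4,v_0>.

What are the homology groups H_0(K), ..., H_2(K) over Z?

H_0 = Z,  H_1 = Z/2,  H_2 = 0.

Take the total order v_0 < v_1 < v_2 < v_3 < v_4 < v_5 < v_6 on the vertex set. Then K (dimension 2) consists of the simplices:

  0-simplices (7): [v_0], [v_1], [v_2], [v_3], [v_4], [v_5], [v_6]
  1-simplices (18): (18 of them)
  2-simplices (12): (12 of them)

Hence C_0 ≅ Z^7, C_1 ≅ Z^18, C_2 ≅ Z^12.

The boundary map ∂_1: C_1 → C_0 maps an edge to its endpoints' difference, ∂[p,q] = q − p.
As a 7×18 matrix over Z this has rank 6, with invariant factors (1,1,1,1,1,1).

Boundary ∂_2: C_2 → C_1 maps a triangle to the signed sum of its edges. For instance
  ∂[v_0,v_1,v_4] = [v_1,v_4] − [v_0,v_4] + [v_0,v_1],
  ∂[v_0,v_1,v_6] = [v_1,v_6] − [v_0,v_6] + [v_0,v_1].
The resulting 18×12 matrix has rank 12, and its Smith normal form has invariant factors (1,1,1,1,1,1,1,1,1,1,1,2).

From H_k ≅ ker(∂_k) / im(∂_{k+1}) we obtain:

  H_0: rank C_0 − rank ∂_1 = 7 − 6 = 1, and the invariant factors of ∂_1 are all 1, so H_0 = Z.
  H_1: rank ker ∂_1 − rank ∂_2 = (18 − 6) − 12 = 0, and ∂_2 has invariant factor 2 > 1, so H_1 = Z/2.
  H_2: rank ker ∂_2 − rank ∂_3 = (12 − 12) − 0 = 0, and there is no ∂_3, so H_2 = 0.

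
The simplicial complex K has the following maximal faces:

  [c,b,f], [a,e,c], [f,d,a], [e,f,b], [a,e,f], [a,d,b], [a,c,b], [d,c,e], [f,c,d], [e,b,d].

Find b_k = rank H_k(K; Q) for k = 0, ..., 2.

b_0 = 1, b_1 = 0, b_2 = 0.

Take the total order a < b < c < d < e < f on the vertex set. Then K (dimension 2) consists of the simplices:

  0-simplices (6): a, b, c, d, e, f
  1-simplices (15): ab, ac, ad, ae, af, bc, bd, be, bf, cd, ce, cf, de, df, ef
  2-simplices (10): abc, abd, ace, adf, aef, bcf, bde, bef, cde, cdf

so the chain groups are C_0 ≅ Z^6, C_1 ≅ Z^15, C_2 ≅ Z^10.

Boundary ∂_1: C_1 → C_0 maps an edge to its endpoints' difference, ∂[p,q] = q − p. For instance
  ∂ce = e − c.
The 6×15 boundary matrix has rank 5 and Smith normal form diag(1,1,1,1,1).

∂_2: C_2 → C_1 acts by ∂[p,q,r] = [q,r] − [p,r] + [p,q]. For instance
  ∂abc = bc − ac + ab,
  ∂ace = ce − ae + ac.
The 15×10 boundary matrix has rank 10 and Smith normal form diag(1,1,1,1,1,1,1,1,1,2).

Reading off H_k = ker ∂_k / im ∂_{k+1}:

  H_0: rank C_0 − rank ∂_1 = 6 − 5 = 1, and the invariant factors of ∂_1 are all 1, so H_0 = Z.
  H_1: rank ker ∂_1 − rank ∂_2 = (15 − 5) − 10 = 0, and ∂_2 has invariant factor 2 > 1, so H_1 = Z/2.
  H_2: rank ker ∂_2 − rank ∂_3 = (10 − 10) − 0 = 0, and there is no ∂_3, so H_2 = 0.

(K is a triangulation of the real projective plane RP^2.)

Hence the Betti numbers are b_0 = 1, b_1 = 0, b_2 = 0.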